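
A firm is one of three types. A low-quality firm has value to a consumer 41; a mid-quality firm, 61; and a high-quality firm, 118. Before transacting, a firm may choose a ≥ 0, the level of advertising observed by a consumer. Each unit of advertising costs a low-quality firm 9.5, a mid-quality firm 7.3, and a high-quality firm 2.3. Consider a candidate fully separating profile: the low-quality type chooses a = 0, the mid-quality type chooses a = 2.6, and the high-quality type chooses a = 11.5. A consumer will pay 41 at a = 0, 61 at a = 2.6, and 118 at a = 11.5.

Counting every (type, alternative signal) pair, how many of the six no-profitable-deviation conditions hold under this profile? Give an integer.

6

Low-quality (own payoff 41): to a=2.6 gives 61 − 9.5×2.6 = 36.3 → no gain ✓; to a=11.5 gives 118 − 9.5×11.5 = 8.75 → no gain ✓.
High-quality (own payoff 118 − 2.3×11.5 = 91.55): to a=0 gives 41 → no gain ✓; to a=2.6 gives 61 − 2.3×2.6 = 55.02 → no gain ✓.
Mid-quality (own payoff 61 − 7.3×2.6 = 42.02): to a=0 gives 41 → no gain ✓; to a=11.5 gives 118 − 7.3×11.5 = 34.05 → no gain ✓.
6 of the 6 constraints hold; this profile is a separating equilibrium.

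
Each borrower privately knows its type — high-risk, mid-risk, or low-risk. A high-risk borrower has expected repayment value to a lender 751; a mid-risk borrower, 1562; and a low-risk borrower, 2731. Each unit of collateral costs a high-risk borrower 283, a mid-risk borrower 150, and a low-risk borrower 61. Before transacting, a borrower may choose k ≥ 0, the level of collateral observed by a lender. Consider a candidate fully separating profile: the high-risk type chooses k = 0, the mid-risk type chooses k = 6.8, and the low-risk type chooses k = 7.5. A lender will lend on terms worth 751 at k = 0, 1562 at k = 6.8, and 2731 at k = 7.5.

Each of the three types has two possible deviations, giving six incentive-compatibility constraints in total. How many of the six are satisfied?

Mid-risk (own payoff 1562 − 150×6.8 = 542): to k=0 gives 751 → profitable ✗; to k=7.5 gives 2731 − 150×7.5 = 1606 → profitable ✗.
Low-risk (own payoff 2731 − 61×7.5 = 2273.5): to k=0 gives 751 → no gain ✓; to k=6.8 gives 1562 − 61×6.8 = 1147.2 → no gain ✓.
High-risk (own payoff 751): to k=6.8 gives 1562 − 283×6.8 = -362.4 → no gain ✓; to k=7.5 gives 2731 − 283×7.5 = 608.5 → no gain ✓.
4 of the 6 constraints hold; not an equilibrium.

4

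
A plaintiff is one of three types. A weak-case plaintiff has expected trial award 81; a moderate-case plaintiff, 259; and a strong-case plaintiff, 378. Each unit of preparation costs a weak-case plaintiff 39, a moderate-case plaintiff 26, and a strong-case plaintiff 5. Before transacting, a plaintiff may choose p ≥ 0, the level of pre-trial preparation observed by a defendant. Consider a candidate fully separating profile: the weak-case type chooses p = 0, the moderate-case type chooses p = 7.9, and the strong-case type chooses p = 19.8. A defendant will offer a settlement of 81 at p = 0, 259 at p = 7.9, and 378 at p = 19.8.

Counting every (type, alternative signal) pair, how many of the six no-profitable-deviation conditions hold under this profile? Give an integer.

5

Strong-case (own payoff 378 − 5×19.8 = 279): to p=0 gives 81 → no gain ✓; to p=7.9 gives 259 − 5×7.9 = 219.5 → no gain ✓.
Weak-case (own payoff 81): to p=7.9 gives 259 − 39×7.9 = -49.1 → no gain ✓; to p=19.8 gives 378 − 39×19.8 = -394.2 → no gain ✓.
Moderate-case (own payoff 259 − 26×7.9 = 53.6): to p=0 gives 81 → profitable ✗; to p=19.8 gives 378 − 26×19.8 = -136.8 → no gain ✓.
5 of the 6 constraints hold; not an equilibrium.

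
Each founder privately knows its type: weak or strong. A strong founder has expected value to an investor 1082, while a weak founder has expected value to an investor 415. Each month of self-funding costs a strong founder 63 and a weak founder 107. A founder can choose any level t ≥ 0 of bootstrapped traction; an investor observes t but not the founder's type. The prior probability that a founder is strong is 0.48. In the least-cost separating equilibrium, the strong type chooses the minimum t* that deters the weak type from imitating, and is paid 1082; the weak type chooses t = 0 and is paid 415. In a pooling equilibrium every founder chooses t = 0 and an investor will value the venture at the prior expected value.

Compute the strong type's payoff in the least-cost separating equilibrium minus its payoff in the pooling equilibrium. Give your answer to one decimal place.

-45.9

Least-cost separating signal: t* solves 415 = 1082 − 107·t*, so t* = (1082 − 415)/107 ≈ 6.2336.
Strong type's separating payoff: 1082 − 63 × t* = 1082 − 63 × (1082 − 415)/107 = 1082 − 42021/107 ≈ 689.280.
Pooling payoff: 0.48 × 1082 + 0.52 × 415 = 735.16.
Difference: 689.280 − 735.16 = -45.88, i.e. -45.9 to one decimal place.
The strong type would prefer the pooling outcome.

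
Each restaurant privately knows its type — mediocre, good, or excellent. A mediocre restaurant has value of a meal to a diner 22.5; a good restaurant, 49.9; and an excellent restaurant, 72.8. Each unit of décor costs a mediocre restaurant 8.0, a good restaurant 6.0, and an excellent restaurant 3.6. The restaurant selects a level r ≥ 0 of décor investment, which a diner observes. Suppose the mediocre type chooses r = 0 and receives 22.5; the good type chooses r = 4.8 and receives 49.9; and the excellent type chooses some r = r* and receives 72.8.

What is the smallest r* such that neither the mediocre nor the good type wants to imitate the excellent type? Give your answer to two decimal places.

Mediocre type (on-path payoff 22.5) won't mimic when 22.5 ≥ 72.8 − 8.0·r*, i.e. r* ≥ 6.29.
Good type (on-path payoff 49.9 − 6.0×4.8 = 21.1) won't mimic when 21.1 ≥ 72.8 − 6.0·r*, i.e. r* ≥ 8.62.
Both must hold, so r* = max(6.29, 8.62) = 8.62. The good type's constraint binds.

8.62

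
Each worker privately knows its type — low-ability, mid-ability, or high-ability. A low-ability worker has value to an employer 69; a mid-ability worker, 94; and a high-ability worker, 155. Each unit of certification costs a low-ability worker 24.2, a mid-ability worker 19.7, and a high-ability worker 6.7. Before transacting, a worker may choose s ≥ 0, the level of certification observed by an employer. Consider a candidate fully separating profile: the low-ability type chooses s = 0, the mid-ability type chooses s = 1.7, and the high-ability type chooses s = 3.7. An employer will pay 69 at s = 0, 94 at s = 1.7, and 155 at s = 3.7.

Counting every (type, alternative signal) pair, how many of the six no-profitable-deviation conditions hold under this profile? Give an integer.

Mid-ability (own payoff 94 − 19.7×1.7 = 60.51): to s=0 gives 69 → profitable ✗; to s=3.7 gives 155 − 19.7×3.7 = 82.11 → profitable ✗.
Low-ability (own payoff 69): to s=1.7 gives 94 − 24.2×1.7 = 52.86 → no gain ✓; to s=3.7 gives 155 − 24.2×3.7 = 65.46 → no gain ✓.
High-ability (own payoff 155 − 6.7×3.7 = 130.21): to s=0 gives 69 → no gain ✓; to s=1.7 gives 94 − 6.7×1.7 = 82.61 → no gain ✓.
4 of the 6 constraints hold; not an equilibrium.

4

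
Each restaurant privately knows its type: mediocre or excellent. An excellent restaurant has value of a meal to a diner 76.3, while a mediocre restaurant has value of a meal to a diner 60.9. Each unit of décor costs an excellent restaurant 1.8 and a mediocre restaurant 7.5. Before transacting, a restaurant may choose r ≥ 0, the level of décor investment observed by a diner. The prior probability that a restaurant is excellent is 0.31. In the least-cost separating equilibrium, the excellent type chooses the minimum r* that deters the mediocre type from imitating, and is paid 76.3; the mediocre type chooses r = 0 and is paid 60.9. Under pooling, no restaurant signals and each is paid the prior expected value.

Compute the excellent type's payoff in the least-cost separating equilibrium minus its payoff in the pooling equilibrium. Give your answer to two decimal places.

6.93

Least-cost separating signal: r* solves 60.9 = 76.3 − 7.5·r*, so r* = (76.3 − 60.9)/7.5 ≈ 2.0533.
Excellent type's separating payoff: 76.3 − 1.8 × r* = 76.3 − 1.8 × (76.3 − 60.9)/7.5 = 76.3 − 27.72/7.5 = 72.604.
Pooling payoff: 0.31 × 76.3 + 0.69 × 60.9 = 65.674.
Difference: 72.604 − 65.674 = 6.93.
The excellent type prefers to separate.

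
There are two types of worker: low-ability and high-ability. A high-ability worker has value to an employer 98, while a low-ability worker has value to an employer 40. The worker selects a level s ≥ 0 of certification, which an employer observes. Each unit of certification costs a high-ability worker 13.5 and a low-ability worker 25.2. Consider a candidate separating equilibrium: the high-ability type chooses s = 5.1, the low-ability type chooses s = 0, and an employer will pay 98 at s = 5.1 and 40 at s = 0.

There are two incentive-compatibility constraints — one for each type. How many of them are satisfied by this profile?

High-ability type: signal → 98 − 13.5 × 5.1 = 29.15; deviate to 0 → 40. IC fails (29.15 < 40).
Low-ability type: stay at 0 → 40; mimic → 98 − 25.2 × 5.1 = -30.52. IC holds (40 ≥ -30.52).
1 of 2 constraints hold, so this profile is not an equilibrium.

1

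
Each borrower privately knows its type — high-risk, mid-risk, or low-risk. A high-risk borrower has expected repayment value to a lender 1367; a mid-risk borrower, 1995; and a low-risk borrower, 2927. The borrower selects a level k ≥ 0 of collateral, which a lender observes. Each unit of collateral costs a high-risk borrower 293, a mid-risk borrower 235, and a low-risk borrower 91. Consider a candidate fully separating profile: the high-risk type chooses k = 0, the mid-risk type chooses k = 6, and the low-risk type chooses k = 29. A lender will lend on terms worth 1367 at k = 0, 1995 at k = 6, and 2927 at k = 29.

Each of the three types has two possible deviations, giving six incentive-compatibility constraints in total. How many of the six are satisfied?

Low-risk (own payoff 2927 − 91×29 = 288): to k=0 gives 1367 → profitable ✗; to k=6 gives 1995 − 91×6 = 1449 → profitable ✗.
Mid-risk (own payoff 1995 − 235×6 = 585): to k=0 gives 1367 → profitable ✗; to k=29 gives 2927 − 235×29 = -3888 → no gain ✓.
High-risk (own payoff 1367): to k=6 gives 1995 − 293×6 = 237 → no gain ✓; to k=29 gives 2927 − 293×29 = -5570 → no gain ✓.
3 of the 6 constraints hold; not an equilibrium.

3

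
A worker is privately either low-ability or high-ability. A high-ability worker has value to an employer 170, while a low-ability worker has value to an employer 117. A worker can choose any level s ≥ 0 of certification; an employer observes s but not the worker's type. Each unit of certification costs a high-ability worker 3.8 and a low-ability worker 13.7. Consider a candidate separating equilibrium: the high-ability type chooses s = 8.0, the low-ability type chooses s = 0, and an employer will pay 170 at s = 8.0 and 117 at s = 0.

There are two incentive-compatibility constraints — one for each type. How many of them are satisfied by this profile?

High-ability type: signal → 170 − 3.8 × 8.0 = 139.6; deviate to 0 → 117. IC holds (139.6 ≥ 117).
Low-ability type: stay at 0 → 117; mimic → 170 − 13.7 × 8.0 = 60.4. IC holds (117 ≥ 60.4).
2 of 2 constraints hold, so this is a separating equilibrium.

2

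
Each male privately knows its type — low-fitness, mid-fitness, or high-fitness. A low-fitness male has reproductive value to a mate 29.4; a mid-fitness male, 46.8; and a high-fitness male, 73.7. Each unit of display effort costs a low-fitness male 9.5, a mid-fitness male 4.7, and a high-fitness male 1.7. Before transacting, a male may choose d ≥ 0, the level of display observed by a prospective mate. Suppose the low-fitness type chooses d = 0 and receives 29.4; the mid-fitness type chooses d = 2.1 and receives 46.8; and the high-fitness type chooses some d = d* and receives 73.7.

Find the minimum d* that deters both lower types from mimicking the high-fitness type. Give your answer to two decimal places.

Mid-fitness type (on-path payoff 46.8 − 4.7×2.1 = 36.93) won't mimic when 36.93 ≥ 73.7 − 4.7·d*, i.e. d* ≥ 7.82.
Low-fitness type (on-path payoff 29.4) won't mimic when 29.4 ≥ 73.7 − 9.5·d*, i.e. d* ≥ 4.66.
Both must hold, so d* = max(4.66, 7.82) = 7.82. The mid-fitness type's constraint binds.

7.82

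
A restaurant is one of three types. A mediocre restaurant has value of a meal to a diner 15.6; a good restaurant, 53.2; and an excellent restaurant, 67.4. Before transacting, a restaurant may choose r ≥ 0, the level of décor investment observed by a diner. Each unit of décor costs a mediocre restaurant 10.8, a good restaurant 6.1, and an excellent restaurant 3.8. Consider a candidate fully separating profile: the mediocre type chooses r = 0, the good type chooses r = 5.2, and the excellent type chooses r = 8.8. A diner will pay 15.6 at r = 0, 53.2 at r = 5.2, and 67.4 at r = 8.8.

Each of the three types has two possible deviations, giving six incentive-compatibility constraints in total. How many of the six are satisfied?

6

Mediocre (own payoff 15.6): to r=5.2 gives 53.2 − 10.8×5.2 = -2.96 → no gain ✓; to r=8.8 gives 67.4 − 10.8×8.8 = -27.64 → no gain ✓.
Excellent (own payoff 67.4 − 3.8×8.8 = 33.96): to r=0 gives 15.6 → no gain ✓; to r=5.2 gives 53.2 − 3.8×5.2 = 33.44 → no gain ✓.
Good (own payoff 53.2 − 6.1×5.2 = 21.48): to r=0 gives 15.6 → no gain ✓; to r=8.8 gives 67.4 − 6.1×8.8 = 13.72 → no gain ✓.
6 of the 6 constraints hold; this profile is a separating equilibrium.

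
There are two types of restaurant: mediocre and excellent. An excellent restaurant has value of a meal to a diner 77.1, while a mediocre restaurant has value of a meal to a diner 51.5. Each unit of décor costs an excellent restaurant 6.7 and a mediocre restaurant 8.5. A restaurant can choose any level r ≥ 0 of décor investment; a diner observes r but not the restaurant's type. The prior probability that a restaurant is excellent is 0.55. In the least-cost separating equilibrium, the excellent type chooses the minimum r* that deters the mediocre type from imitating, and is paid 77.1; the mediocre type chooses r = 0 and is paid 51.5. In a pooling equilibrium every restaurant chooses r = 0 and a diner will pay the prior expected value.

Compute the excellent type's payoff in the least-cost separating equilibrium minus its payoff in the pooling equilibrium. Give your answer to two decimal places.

Least-cost separating signal: r* solves 51.5 = 77.1 − 8.5·r*, so r* = (77.1 − 51.5)/8.5 ≈ 3.0118.
Excellent type's separating payoff: 77.1 − 6.7 × r* = 77.1 − 6.7 × (77.1 − 51.5)/8.5 = 77.1 − 171.52/8.5 ≈ 56.9212.
Pooling payoff: 0.55 × 77.1 + 0.45 × 51.5 = 65.58.
Difference: 56.9212 − 65.58 = -8.6588, i.e. -8.66 to two decimal places.
The excellent type would prefer the pooling outcome.

-8.66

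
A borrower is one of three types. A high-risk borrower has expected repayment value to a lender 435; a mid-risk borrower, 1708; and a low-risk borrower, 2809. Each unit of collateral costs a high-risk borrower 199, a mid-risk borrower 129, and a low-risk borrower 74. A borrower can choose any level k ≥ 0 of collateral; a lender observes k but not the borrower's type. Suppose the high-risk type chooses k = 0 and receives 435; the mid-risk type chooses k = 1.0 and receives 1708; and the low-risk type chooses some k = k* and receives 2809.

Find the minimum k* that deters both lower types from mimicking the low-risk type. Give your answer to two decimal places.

11.93

High-risk type (on-path payoff 435) won't mimic when 435 ≥ 2809 − 199·k*, i.e. k* ≥ 11.93.
Mid-risk type (on-path payoff 1708 − 129×1.0 = 1579) won't mimic when 1579 ≥ 2809 − 129·k*, i.e. k* ≥ 9.53.
Both must hold, so k* = max(11.93, 9.53) = 11.93. The high-risk type's constraint binds.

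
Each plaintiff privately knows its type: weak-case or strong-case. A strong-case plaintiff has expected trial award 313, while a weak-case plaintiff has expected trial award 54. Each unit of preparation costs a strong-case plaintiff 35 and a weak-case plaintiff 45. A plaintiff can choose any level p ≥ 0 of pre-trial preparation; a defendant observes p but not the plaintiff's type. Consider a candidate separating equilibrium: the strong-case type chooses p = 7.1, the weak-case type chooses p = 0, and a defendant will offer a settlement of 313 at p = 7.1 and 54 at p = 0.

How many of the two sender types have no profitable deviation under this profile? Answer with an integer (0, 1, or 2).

2

Weak-case type: stay at 0 → 54; mimic → 313 − 45 × 7.1 = -6.5. IC holds (54 ≥ -6.5).
Strong-case type: signal → 313 − 35 × 7.1 = 64.5; deviate to 0 → 54. IC holds (64.5 ≥ 54).
2 of 2 constraints hold, so this is a separating equilibrium.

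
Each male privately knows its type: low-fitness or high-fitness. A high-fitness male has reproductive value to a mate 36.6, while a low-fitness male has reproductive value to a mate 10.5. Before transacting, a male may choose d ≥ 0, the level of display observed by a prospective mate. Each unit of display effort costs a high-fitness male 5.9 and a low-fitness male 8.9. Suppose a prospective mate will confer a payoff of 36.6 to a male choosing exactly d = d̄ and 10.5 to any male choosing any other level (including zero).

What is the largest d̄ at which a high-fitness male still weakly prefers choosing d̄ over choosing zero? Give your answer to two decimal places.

Choosing d̄ yields the high-fitness type 36.6 − 5.9·d̄; choosing zero yields 10.5.
The high-fitness type is indifferent at 36.6 − 5.9·d̄ = 10.5, i.e. d̄ = (36.6 − 10.5) / 5.9 ≈ 4.42.
For any d̄ above 4.42 the high-fitness type would rather pool at zero, so separation collapses.

4.42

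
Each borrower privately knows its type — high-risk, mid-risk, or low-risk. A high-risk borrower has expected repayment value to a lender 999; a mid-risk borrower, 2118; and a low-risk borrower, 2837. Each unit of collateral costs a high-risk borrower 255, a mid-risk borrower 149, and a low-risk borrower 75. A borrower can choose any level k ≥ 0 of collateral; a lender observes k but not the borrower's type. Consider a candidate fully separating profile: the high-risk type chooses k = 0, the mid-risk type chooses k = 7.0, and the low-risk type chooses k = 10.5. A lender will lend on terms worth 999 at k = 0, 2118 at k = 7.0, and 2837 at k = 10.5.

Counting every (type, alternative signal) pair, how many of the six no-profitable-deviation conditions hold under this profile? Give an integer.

5

Mid-risk (own payoff 2118 − 149×7.0 = 1075): to k=0 gives 999 → no gain ✓; to k=10.5 gives 2837 − 149×10.5 = 1272.5 → profitable ✗.
High-risk (own payoff 999): to k=7.0 gives 2118 − 255×7.0 = 333 → no gain ✓; to k=10.5 gives 2837 − 255×10.5 = 159.5 → no gain ✓.
Low-risk (own payoff 2837 − 75×10.5 = 2049.5): to k=0 gives 999 → no gain ✓; to k=7.0 gives 2118 − 75×7.0 = 1593 → no gain ✓.
5 of the 6 constraints hold; not an equilibrium.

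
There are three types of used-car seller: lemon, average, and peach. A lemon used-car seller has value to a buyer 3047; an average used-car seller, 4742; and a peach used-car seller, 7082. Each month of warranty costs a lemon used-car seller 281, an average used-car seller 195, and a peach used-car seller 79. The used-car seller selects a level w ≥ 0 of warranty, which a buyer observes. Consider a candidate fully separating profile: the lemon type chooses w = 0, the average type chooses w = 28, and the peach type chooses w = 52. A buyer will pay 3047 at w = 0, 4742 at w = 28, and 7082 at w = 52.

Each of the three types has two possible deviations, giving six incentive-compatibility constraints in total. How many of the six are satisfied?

Average (own payoff 4742 − 195×28 = -718): to w=0 gives 3047 → profitable ✗; to w=52 gives 7082 − 195×52 = -3058 → no gain ✓.
Peach (own payoff 7082 − 79×52 = 2974): to w=0 gives 3047 → profitable ✗; to w=28 gives 4742 − 79×28 = 2530 → no gain ✓.
Lemon (own payoff 3047): to w=28 gives 4742 − 281×28 = -3126 → no gain ✓; to w=52 gives 7082 − 281×52 = -7530 → no gain ✓.
4 of the 6 constraints hold; not an equilibrium.

4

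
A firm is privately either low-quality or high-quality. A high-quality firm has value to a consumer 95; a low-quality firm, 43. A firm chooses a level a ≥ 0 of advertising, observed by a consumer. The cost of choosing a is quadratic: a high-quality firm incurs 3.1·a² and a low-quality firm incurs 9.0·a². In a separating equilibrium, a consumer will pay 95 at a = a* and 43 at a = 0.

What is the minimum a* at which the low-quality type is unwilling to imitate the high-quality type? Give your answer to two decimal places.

2.40

The low-quality type at a = 0 receives 43; imitating at a* yields 95 − 9.0·a*².
Indifference: 43 = 95 − 9.0·a*², so a*² = (95 − 43) / 9.0 ≈ 5.7778.
a* = √5.7778 ≈ 2.40.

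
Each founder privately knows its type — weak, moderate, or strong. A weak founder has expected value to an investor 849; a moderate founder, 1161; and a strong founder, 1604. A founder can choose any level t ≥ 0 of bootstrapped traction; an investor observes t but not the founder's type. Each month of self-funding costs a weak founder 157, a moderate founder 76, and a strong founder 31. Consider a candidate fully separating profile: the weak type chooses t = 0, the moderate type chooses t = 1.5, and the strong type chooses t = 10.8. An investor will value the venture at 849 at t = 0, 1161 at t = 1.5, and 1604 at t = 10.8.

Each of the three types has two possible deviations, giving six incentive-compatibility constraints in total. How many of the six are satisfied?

Moderate (own payoff 1161 − 76×1.5 = 1047): to t=0 gives 849 → no gain ✓; to t=10.8 gives 1604 − 76×10.8 = 783.2 → no gain ✓.
Strong (own payoff 1604 − 31×10.8 = 1269.2): to t=0 gives 849 → no gain ✓; to t=1.5 gives 1161 − 31×1.5 = 1114.5 → no gain ✓.
Weak (own payoff 849): to t=1.5 gives 1161 − 157×1.5 = 925.5 → profitable ✗; to t=10.8 gives 1604 − 157×10.8 = -91.6 → no gain ✓.
5 of the 6 constraints hold; not an equilibrium.

5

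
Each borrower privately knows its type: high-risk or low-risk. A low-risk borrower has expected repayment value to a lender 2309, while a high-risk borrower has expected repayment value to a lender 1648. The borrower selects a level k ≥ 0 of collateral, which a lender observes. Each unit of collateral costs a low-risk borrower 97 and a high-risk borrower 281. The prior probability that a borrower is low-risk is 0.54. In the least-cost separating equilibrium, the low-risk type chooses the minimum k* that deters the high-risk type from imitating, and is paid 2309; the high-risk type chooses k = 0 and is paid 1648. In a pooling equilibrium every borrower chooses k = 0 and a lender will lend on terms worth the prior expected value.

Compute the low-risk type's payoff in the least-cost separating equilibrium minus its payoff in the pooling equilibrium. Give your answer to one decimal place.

75.9

Least-cost separating signal: k* solves 1648 = 2309 − 281·k*, so k* = (2309 − 1648)/281 ≈ 2.3523.
Low-risk type's separating payoff: 2309 − 97 × k* = 2309 − 97 × (2309 − 1648)/281 = 2309 − 64117/281 ≈ 2080.826.
Pooling payoff: 0.54 × 2309 + 0.46 × 1648 = 2004.94.
Difference: 2080.826 − 2004.94 = 75.886, i.e. 75.9 to one decimal place.
The low-risk type prefers to separate.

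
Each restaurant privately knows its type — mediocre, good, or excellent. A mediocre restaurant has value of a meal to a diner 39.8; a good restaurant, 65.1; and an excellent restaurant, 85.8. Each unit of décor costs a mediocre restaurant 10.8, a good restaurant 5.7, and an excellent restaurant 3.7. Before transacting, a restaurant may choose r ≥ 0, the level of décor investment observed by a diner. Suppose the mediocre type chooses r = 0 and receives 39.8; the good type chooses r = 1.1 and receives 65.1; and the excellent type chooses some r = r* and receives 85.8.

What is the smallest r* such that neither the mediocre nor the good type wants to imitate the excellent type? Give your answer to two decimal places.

4.73

Mediocre type (on-path payoff 39.8) won't mimic when 39.8 ≥ 85.8 − 10.8·r*, i.e. r* ≥ 4.26.
Good type (on-path payoff 65.1 − 5.7×1.1 = 58.83) won't mimic when 58.83 ≥ 85.8 − 5.7·r*, i.e. r* ≥ 4.73.
Both must hold, so r* = max(4.26, 4.73) = 4.73. The good type's constraint binds.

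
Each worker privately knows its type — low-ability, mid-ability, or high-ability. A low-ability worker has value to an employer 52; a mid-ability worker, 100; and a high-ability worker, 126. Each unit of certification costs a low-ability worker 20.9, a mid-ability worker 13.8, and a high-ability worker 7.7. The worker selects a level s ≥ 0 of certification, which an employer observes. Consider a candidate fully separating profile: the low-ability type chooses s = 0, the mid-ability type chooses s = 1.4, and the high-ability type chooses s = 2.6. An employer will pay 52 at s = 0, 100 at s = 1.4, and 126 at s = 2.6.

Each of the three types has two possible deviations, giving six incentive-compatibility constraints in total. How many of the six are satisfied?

High-ability (own payoff 126 − 7.7×2.6 = 105.98): to s=0 gives 52 → no gain ✓; to s=1.4 gives 100 − 7.7×1.4 = 89.22 → no gain ✓.
Mid-ability (own payoff 100 − 13.8×1.4 = 80.68): to s=0 gives 52 → no gain ✓; to s=2.6 gives 126 − 13.8×2.6 = 90.12 → profitable ✗.
Low-ability (own payoff 52): to s=1.4 gives 100 − 20.9×1.4 = 70.74 → profitable ✗; to s=2.6 gives 126 − 20.9×2.6 = 71.66 → profitable ✗.
3 of the 6 constraints hold; not an equilibrium.

3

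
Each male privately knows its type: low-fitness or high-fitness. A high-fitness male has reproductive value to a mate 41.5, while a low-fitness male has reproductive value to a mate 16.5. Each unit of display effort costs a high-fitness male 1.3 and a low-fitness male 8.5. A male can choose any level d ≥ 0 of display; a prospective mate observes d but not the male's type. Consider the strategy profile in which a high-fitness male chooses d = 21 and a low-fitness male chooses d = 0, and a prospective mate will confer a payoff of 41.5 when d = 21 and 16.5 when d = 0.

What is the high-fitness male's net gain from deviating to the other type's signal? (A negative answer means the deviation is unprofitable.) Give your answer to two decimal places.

2.30

Playing d = 21 the high-fitness male receives 41.5 − 1.3 × 21 = 14.2.
Deviating to d = 0 yields 16.5 instead.
Gain from deviating: 16.5 − 14.2 = 2.30.
The gain is positive, so the high-fitness type's incentive-compatibility constraint is violated — this profile is not a separating equilibrium.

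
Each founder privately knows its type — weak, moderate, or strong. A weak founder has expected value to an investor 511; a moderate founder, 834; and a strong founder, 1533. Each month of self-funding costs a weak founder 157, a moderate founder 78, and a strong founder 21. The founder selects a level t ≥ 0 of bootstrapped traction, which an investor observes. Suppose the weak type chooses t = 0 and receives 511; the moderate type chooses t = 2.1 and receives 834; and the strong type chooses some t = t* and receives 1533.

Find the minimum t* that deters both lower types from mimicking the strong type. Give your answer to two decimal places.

Moderate type (on-path payoff 834 − 78×2.1 = 670.2) won't mimic when 670.2 ≥ 1533 − 78·t*, i.e. t* ≥ 11.06.
Weak type (on-path payoff 511) won't mimic when 511 ≥ 1533 − 157·t*, i.e. t* ≥ 6.51.
Both must hold, so t* = max(6.51, 11.06) = 11.06. The moderate type's constraint binds.

11.06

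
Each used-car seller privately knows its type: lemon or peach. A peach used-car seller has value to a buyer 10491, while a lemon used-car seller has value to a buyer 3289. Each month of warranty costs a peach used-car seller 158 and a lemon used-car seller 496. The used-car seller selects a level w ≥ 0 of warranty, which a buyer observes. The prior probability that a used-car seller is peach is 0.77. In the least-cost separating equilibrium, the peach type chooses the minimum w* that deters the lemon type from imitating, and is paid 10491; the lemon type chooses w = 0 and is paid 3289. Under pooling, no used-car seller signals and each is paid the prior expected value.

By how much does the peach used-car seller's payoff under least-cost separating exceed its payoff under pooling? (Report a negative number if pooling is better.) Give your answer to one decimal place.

-637.7

Least-cost separating signal: w* solves 3289 = 10491 − 496·w*, so w* = (10491 − 3289)/496 ≈ 14.5202.
Peach type's separating payoff: 10491 − 158 × w* = 10491 − 158 × (10491 − 3289)/496 = 10491 − 1137916/496 ≈ 8196.815.
Pooling payoff: 0.77 × 10491 + 0.23 × 3289 = 8834.54.
Difference: 8196.815 − 8834.54 = -637.725, i.e. -637.7 to one decimal place.
The peach type would prefer the pooling outcome.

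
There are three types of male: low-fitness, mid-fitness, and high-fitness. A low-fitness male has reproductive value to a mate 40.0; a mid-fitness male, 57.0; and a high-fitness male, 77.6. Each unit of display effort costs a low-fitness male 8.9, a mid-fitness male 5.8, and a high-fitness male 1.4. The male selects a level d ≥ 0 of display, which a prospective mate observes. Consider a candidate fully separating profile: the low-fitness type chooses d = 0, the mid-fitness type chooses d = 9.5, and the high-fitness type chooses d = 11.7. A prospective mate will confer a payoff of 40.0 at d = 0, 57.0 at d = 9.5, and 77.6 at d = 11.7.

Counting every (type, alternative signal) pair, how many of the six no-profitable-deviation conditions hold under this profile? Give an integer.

Mid-fitness (own payoff 57.0 − 5.8×9.5 = 1.9): to d=0 gives 40.0 → profitable ✗; to d=11.7 gives 77.6 − 5.8×11.7 = 9.74 → profitable ✗.
High-fitness (own payoff 77.6 − 1.4×11.7 = 61.22): to d=0 gives 40.0 → no gain ✓; to d=9.5 gives 57.0 − 1.4×9.5 = 43.7 → no gain ✓.
Low-fitness (own payoff 40.0): to d=9.5 gives 57.0 − 8.9×9.5 = -27.55 → no gain ✓; to d=11.7 gives 77.6 − 8.9×11.7 = -26.53 → no gain ✓.
4 of the 6 constraints hold; not an equilibrium.

4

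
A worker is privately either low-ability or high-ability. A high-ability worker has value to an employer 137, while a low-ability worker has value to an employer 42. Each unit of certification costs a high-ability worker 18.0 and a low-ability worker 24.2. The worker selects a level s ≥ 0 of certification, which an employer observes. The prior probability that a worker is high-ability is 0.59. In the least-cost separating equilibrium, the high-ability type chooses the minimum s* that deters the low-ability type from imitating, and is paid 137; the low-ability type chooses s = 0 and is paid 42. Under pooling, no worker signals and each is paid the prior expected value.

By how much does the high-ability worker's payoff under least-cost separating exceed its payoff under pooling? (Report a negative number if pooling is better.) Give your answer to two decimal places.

-31.71

Least-cost separating signal: s* solves 42 = 137 − 24.2·s*, so s* = (137 − 42)/24.2 ≈ 3.9256.
High-ability type's separating payoff: 137 − 18.0 × s* = 137 − 18.0 × (137 − 42)/24.2 = 137 − 1710/24.2 ≈ 66.3388.
Pooling payoff: 0.59 × 137 + 0.41 × 42 = 98.05.
Difference: 66.3388 − 98.05 = -31.7112, i.e. -31.71 to two decimal places.
The high-ability type would prefer the pooling outcome.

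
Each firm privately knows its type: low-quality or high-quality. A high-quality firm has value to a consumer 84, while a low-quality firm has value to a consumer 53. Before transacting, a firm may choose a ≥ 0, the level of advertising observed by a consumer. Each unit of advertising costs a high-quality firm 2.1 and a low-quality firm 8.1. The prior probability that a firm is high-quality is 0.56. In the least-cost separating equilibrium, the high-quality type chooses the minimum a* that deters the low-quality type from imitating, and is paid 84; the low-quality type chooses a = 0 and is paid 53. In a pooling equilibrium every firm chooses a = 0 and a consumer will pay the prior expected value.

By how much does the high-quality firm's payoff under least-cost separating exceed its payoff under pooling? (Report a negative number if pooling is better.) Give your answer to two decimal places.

Least-cost separating signal: a* solves 53 = 84 − 8.1·a*, so a* = (84 − 53)/8.1 ≈ 3.8272.
High-quality type's separating payoff: 84 − 2.1 × a* = 84 − 2.1 × (84 − 53)/8.1 = 84 − 65.1/8.1 ≈ 75.9630.
Pooling payoff: 0.56 × 84 + 0.44 × 53 = 70.36.
Difference: 75.9630 − 70.36 = 5.603, i.e. 5.60 to two decimal places.
The high-quality type prefers to separate.

5.60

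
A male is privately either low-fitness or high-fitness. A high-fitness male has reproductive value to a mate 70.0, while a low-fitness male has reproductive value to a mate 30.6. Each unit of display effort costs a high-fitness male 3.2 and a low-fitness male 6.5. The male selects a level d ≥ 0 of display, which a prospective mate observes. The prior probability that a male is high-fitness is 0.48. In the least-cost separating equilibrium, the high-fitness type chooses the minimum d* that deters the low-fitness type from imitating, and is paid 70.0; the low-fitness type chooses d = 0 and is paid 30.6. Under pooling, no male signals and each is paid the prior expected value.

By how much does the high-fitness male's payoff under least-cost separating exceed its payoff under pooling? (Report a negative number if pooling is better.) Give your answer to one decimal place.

Least-cost separating signal: d* solves 30.6 = 70.0 − 6.5·d*, so d* = (70.0 − 30.6)/6.5 ≈ 6.0615.
High-fitness type's separating payoff: 70.0 − 3.2 × d* = 70.0 − 3.2 × (70.0 − 30.6)/6.5 = 70.0 − 126.08/6.5 ≈ 50.603.
Pooling payoff: 0.48 × 70.0 + 0.52 × 30.6 = 49.512.
Difference: 50.603 − 49.512 = 1.091, i.e. 1.1 to one decimal place.
The high-fitness type prefers to separate.

1.1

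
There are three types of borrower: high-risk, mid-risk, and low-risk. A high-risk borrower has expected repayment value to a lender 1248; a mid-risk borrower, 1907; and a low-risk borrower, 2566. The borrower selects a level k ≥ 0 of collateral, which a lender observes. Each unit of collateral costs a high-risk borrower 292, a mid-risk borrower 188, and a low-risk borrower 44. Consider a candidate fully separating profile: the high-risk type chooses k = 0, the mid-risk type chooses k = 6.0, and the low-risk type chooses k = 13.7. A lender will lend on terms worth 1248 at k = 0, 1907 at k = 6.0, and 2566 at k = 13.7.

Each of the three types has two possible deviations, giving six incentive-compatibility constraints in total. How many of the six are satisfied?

High-risk (own payoff 1248): to k=6.0 gives 1907 − 292×6.0 = 155 → no gain ✓; to k=13.7 gives 2566 − 292×13.7 = -1434.4 → no gain ✓.
Mid-risk (own payoff 1907 − 188×6.0 = 779): to k=0 gives 1248 → profitable ✗; to k=13.7 gives 2566 − 188×13.7 = -9.6 → no gain ✓.
Low-risk (own payoff 2566 − 44×13.7 = 1963.2): to k=0 gives 1248 → no gain ✓; to k=6.0 gives 1907 − 44×6.0 = 1643 → no gain ✓.
5 of the 6 constraints hold; not an equilibrium.

5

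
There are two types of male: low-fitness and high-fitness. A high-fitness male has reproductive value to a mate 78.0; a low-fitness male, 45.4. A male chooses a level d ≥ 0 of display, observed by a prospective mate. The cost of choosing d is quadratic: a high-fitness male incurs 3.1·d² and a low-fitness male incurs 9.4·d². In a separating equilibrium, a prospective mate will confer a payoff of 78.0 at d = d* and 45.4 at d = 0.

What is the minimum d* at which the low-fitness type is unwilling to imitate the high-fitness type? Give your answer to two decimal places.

The low-fitness type at d = 0 receives 45.4; imitating at d* yields 78.0 − 9.4·d*².
Indifference: 45.4 = 78.0 − 9.4·d*², so d*² = (78.0 − 45.4) / 9.4 ≈ 3.4681.
d* = √3.4681 ≈ 1.86.

1.86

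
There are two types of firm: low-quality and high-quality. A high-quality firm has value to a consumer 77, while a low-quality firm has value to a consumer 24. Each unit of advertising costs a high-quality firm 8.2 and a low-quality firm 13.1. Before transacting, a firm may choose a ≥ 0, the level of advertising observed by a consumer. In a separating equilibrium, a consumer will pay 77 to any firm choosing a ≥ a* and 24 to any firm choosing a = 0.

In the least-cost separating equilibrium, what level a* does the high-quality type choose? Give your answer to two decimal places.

A low-quality firm choosing a = 0 receives 24.
Imitating at a* instead would pay 77 at cost 13.1·a*, netting 77 − 13.1·a*.
Indifference: 24 = 77 − 13.1·a*, so a* = (77 − 24) / 13.1 ≈ 4.05.
At a* the low-quality type's incentive constraint just binds; the high-quality type strictly prefers a* since its per-unit cost is lower.

4.05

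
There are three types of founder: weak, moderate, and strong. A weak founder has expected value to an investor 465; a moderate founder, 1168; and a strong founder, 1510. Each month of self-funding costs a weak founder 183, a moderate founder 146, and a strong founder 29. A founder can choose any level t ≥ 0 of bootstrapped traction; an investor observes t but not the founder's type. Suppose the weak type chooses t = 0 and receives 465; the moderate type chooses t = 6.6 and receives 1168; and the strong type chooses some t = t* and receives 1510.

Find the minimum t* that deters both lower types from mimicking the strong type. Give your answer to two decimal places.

8.94

Weak type (on-path payoff 465) won't mimic when 465 ≥ 1510 − 183·t*, i.e. t* ≥ 5.71.
Moderate type (on-path payoff 1168 − 146×6.6 = 204.4) won't mimic when 204.4 ≥ 1510 − 146·t*, i.e. t* ≥ 8.94.
Both must hold, so t* = max(5.71, 8.94) = 8.94. The moderate type's constraint binds.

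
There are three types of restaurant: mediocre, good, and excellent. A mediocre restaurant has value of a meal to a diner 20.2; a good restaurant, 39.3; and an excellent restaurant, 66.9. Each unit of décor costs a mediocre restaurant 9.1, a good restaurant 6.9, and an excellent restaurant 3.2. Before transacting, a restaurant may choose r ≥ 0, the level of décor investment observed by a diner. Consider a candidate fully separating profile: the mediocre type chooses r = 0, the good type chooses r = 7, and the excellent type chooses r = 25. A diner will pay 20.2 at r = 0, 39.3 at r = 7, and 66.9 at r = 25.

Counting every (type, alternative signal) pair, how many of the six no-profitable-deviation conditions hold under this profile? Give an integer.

Mediocre (own payoff 20.2): to r=7 gives 39.3 − 9.1×7 = -24.4 → no gain ✓; to r=25 gives 66.9 − 9.1×25 = -160.6 → no gain ✓.
Good (own payoff 39.3 − 6.9×7 = -9): to r=0 gives 20.2 → profitable ✗; to r=25 gives 66.9 − 6.9×25 = -105.6 → no gain ✓.
Excellent (own payoff 66.9 − 3.2×25 = -13.1): to r=0 gives 20.2 → profitable ✗; to r=7 gives 39.3 − 3.2×7 = 16.9 → profitable ✗.
3 of the 6 constraints hold; not an equilibrium.

3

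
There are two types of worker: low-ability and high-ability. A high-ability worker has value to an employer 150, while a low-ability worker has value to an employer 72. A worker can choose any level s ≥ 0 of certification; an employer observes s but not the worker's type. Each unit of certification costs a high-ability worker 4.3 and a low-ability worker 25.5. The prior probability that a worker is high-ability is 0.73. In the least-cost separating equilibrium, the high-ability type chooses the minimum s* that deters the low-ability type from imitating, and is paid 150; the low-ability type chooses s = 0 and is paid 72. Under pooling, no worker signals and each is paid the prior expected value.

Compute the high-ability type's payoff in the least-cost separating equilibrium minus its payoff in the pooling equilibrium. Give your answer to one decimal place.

7.9

Least-cost separating signal: s* solves 72 = 150 − 25.5·s*, so s* = (150 − 72)/25.5 ≈ 3.0588.
High-ability type's separating payoff: 150 − 4.3 × s* = 150 − 4.3 × (150 − 72)/25.5 = 150 − 335.4/25.5 ≈ 136.847.
Pooling payoff: 0.73 × 150 + 0.27 × 72 = 128.94.
Difference: 136.847 − 128.94 = 7.907, i.e. 7.9 to one decimal place.
The high-ability type prefers to separate.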